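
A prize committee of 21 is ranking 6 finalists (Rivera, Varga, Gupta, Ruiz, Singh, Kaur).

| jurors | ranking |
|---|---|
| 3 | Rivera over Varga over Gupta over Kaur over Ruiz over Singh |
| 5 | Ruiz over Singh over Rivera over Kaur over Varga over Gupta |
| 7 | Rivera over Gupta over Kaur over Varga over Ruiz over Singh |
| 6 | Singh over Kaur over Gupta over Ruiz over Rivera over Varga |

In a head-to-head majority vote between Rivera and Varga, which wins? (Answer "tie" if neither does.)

Ballots ranking Rivera above Varga: 3 + 5 + 7 + 6 = 21.
Ballots ranking Varga above Rivera: 21 − 21 = 0.
Rivera wins the head-to-head 21–0.

Rivera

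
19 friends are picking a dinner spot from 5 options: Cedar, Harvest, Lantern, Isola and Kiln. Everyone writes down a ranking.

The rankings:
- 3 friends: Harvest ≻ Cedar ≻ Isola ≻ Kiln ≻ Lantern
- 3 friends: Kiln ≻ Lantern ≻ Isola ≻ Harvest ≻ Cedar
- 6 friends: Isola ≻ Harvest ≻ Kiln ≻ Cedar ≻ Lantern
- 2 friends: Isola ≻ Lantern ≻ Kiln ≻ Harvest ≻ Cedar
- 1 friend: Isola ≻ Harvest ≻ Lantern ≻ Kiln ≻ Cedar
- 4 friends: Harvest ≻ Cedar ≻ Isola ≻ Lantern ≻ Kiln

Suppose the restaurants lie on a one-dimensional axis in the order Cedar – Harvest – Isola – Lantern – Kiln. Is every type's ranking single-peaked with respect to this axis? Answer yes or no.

Axis positions: Cedar=1, Harvest=2, Isola=3, Lantern=4, Kiln=5.
Type 1: ranking walks positions 2-1-3-5-4; Kiln is ranked above Lantern even though Lantern lies between Kiln and the peak Harvest on the axis — preferences dip and rise again. Not single-peaked.
Type 2 (peak Kiln at position 5): ranking walks positions 5-4-3-2-1, expanding outward from the peak — single-peaked.
Type 3: ranking walks positions 3-2-5-1-4; Kiln is ranked above Lantern even though Lantern lies between Kiln and the peak Isola on the axis — preferences dip and rise again. Not single-peaked.
Type 4 (peak Isola at position 3): ranking walks positions 3-4-5-2-1, expanding outward from the peak — single-peaked.
Type 5 (peak Isola at position 3): ranking walks positions 3-2-4-5-1, expanding outward from the peak — single-peaked.
Type 6 (peak Harvest at position 2): ranking walks positions 2-1-3-4-5, expanding outward from the peak — single-peaked.
Type 1 violates single-peakedness, so the profile is not single-peaked on this axis.

no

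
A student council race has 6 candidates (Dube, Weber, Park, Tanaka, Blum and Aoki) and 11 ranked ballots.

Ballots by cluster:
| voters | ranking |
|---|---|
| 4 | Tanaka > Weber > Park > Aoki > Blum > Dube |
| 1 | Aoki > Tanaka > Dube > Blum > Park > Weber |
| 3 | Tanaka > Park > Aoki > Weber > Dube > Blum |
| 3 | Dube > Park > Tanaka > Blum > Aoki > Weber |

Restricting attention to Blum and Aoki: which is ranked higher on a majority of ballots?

Ballots ranking Blum above Aoki: 3.
Ballots ranking Aoki above Blum: 11 − 3 = 8.
Aoki wins the head-to-head 8–3.

Aoki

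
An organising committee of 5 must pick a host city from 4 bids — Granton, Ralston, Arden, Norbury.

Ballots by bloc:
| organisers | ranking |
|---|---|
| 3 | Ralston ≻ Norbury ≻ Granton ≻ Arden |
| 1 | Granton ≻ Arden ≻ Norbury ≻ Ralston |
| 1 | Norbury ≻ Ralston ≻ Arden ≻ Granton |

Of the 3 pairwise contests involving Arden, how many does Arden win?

Arden against each rival (5 organisers):
Arden vs Granton: Arden is ranked higher on 1 ballot, Granton on 4. Granton wins 4–1.
Arden–Ralston: Ralston 4–1.
Arden vs Norbury: Norbury, 4–1.
Arden beats no one; loses to Granton, Ralston, Norbury — 0 pairwise wins.

0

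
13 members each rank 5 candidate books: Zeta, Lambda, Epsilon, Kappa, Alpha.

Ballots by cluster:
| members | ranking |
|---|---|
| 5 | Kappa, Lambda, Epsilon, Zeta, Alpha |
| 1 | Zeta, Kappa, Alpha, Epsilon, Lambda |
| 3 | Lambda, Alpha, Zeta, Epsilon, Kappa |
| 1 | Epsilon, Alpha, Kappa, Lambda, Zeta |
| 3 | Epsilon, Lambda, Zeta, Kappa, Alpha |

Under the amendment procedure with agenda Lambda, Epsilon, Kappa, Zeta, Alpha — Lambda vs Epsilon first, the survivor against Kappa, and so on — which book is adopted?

Zeta

Round 1: Lambda vs Epsilon — 8–5, Lambda advances.
Round 2: Lambda vs Kappa — 6–7, Kappa advances.
Round 3: Kappa vs Zeta — 6–7, Zeta advances.
Round 4: Zeta vs Alpha — 9–4, Zeta advances.
The agenda winner is Zeta.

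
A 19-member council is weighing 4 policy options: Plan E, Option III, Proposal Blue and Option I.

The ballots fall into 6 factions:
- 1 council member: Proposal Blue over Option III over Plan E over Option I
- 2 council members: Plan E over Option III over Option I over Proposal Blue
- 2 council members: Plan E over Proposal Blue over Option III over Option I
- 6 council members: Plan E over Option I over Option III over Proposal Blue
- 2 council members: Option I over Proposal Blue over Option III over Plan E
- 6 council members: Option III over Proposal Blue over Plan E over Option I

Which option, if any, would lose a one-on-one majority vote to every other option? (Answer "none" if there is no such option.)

Proposal Blue

Pairwise majorities:
Plan E vs Option III: 10 to 9, Plan E.
Plan E vs Proposal Blue: Plan E, 10–9.
Plan E vs Option I: 17 to 2, Plan E.
Option III vs Proposal Blue: Option III wins 14–5.
Option III vs Option I: 1+2+2+6 = 11 for Option III, 8 for Option I — Option III by 11–8.
Proposal Blue vs Option I: 1+2+6 = 9 for Proposal Blue, 10 for Option I — Option I by 10–9.
Proposal Blue is beaten in every head-to-head and is the Condorcet loser.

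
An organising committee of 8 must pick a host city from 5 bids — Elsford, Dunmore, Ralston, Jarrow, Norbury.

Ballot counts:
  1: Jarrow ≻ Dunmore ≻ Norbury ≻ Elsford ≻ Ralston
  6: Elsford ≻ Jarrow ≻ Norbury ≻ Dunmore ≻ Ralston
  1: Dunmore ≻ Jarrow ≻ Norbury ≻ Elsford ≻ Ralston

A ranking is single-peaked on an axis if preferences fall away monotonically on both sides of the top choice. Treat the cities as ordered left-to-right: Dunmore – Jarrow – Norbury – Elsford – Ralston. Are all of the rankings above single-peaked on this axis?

Axis positions: Dunmore=1, Jarrow=2, Norbury=3, Elsford=4, Ralston=5.
Type 1 (peak Jarrow at position 2): ranking walks positions 2-1-3-4-5, expanding outward from the peak — single-peaked.
Type 2: ranking walks positions 4-2-3-1-5; Jarrow is ranked above Norbury even though Norbury lies between Jarrow and the peak Elsford on the axis — preferences dip and rise again. Not single-peaked.
Type 3 (peak Dunmore at position 1): ranking walks positions 1-2-3-4-5, expanding outward from the peak — single-peaked.
Type 2 violates single-peakedness, so the profile is not single-peaked on this axis.

no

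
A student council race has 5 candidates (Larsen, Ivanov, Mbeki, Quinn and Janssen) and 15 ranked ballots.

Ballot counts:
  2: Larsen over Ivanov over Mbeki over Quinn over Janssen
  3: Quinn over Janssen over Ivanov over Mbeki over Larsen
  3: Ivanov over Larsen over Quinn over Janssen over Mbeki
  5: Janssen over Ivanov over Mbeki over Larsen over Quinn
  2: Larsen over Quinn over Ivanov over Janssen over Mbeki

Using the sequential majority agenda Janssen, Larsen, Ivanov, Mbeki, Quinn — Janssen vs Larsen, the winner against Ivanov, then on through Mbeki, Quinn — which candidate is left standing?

Round 1: Janssen vs Larsen — 8–7, Janssen advances.
Round 2: Janssen vs Ivanov — 8–7, Janssen advances.
Round 3: Janssen vs Mbeki — 13–2, Janssen advances.
Round 4: Janssen vs Quinn — 5–10, Quinn advances.
The agenda winner is Quinn.

Quinn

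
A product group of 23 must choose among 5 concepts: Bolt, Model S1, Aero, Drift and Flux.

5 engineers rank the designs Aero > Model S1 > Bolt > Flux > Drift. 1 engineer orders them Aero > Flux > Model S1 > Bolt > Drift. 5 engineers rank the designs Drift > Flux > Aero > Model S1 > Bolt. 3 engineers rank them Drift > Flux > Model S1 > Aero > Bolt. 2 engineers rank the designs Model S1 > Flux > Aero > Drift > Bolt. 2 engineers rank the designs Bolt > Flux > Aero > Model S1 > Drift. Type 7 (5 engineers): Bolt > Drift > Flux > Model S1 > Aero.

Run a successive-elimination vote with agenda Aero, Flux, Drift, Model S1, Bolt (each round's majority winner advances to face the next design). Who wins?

Round 1: Aero vs Flux — 6–17, Flux advances.
Round 2: Flux vs Drift — 10–13, Drift advances.
Round 3: Drift vs Model S1 — 13–10, Drift advances.
Round 4: Drift vs Bolt — 10–13, Bolt advances.
The agenda winner is Bolt.

Bolt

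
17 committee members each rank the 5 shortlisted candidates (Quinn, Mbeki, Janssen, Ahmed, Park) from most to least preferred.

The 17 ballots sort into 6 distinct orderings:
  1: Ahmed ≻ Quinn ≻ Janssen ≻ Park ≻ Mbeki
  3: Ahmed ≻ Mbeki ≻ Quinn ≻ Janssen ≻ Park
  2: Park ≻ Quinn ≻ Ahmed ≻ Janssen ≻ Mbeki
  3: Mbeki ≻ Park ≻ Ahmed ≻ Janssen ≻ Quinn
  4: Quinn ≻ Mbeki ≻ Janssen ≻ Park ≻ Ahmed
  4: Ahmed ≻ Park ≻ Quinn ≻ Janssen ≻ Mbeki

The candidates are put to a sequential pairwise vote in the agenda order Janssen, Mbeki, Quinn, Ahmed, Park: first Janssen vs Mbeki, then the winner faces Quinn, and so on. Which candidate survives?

Round 1: Janssen vs Mbeki — 7–10, Mbeki advances.
Round 2: Mbeki vs Quinn — 6–11, Quinn advances.
Round 3: Quinn vs Ahmed — 6–11, Ahmed advances.
Round 4: Ahmed vs Park — 8–9, Park advances.
Park survives the agenda.

Park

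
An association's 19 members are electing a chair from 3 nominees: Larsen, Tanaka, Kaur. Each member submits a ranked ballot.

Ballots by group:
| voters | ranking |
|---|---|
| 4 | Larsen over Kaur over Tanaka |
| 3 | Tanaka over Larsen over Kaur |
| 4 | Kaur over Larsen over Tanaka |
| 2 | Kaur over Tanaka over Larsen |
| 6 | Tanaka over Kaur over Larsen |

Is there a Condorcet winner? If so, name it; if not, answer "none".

Head-to-head results (19 voters):
Larsen vs Tanaka: Larsen preferred on 4+4 = 8 ballots; Tanaka wins 11–8.
Larsen vs Kaur: Larsen preferred on 4+3 = 7 ballots; Kaur wins 12–7.
Tanaka vs Kaur: 3+6 = 9 for Tanaka, 10 for Kaur — Kaur by 10–9.
Kaur wins every pairwise contest, so Kaur is the Condorcet winner.

Kaur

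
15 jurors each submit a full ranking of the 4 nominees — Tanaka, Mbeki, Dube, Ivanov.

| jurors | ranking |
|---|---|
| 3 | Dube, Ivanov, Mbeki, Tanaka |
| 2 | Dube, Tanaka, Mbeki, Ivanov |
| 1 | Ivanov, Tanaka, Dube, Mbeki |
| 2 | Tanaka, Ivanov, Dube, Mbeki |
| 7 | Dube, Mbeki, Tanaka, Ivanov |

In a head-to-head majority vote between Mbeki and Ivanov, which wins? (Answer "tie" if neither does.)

Ballots ranking Mbeki above Ivanov: 2 + 7 = 9.
Ballots ranking Ivanov above Mbeki: 15 − 9 = 6.
Mbeki wins the head-to-head 9–6.

Mbeki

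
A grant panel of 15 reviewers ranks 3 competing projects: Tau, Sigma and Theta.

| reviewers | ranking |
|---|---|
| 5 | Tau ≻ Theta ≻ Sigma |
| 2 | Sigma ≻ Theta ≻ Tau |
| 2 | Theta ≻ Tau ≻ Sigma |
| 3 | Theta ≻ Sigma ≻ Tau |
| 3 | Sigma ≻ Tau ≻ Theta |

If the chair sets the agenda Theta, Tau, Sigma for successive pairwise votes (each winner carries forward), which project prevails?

Sigma

Round 1: Theta vs Tau — 7–8, Tau advances.
Round 2: Tau vs Sigma — 7–8, Sigma advances.
Sigma survives the agenda.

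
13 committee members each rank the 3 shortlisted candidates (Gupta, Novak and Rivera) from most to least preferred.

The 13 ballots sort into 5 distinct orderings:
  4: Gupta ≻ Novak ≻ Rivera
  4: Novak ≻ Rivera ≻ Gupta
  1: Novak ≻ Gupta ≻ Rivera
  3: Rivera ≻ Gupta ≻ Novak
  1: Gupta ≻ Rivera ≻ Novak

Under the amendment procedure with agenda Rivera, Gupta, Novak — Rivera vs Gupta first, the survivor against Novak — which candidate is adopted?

Round 1: Rivera vs Gupta — 7–6, Rivera advances.
Round 2: Rivera vs Novak — 4–9, Novak advances.
Novak survives the agenda.

Novak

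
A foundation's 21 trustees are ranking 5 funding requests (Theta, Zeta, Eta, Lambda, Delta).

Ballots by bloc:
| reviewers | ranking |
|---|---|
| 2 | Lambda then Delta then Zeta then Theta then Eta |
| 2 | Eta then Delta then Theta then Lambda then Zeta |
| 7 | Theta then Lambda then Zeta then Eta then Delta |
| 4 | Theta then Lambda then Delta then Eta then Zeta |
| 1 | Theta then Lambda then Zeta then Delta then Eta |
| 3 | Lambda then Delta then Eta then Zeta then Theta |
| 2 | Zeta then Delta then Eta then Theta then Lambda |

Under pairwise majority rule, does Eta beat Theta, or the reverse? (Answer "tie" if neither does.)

Ballots ranking Eta above Theta: 2 + 3 + 2 = 7.
Ballots ranking Theta above Eta: 21 − 7 = 14.
Theta wins the head-to-head 14–7.

Theta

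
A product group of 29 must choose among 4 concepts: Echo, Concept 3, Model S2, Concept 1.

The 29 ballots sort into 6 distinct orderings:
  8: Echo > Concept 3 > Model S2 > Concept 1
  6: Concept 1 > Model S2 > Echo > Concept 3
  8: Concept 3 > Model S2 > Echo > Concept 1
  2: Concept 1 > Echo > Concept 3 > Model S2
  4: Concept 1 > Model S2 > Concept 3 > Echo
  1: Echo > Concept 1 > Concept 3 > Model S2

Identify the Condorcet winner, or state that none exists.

Head-to-head results (29 engineers):
Echo–Concept 3: Echo 17–12.
Echo–Model S2: Model S2 18–11.
Echo vs Concept 1: Echo, 17–12.
Concept 3 vs Model S2: Concept 3 wins 19–10.
Concept 3–Concept 1: Concept 3 16–13.
Model S2 vs Concept 1: Model S2, 16–13.
Each design drops at least one matchup (Echo loses to Model S2; Concept 3 loses to Echo; Model S2 loses to Concept 3; Concept 1 loses to Echo); the cycle Echo > Concept 3 > Model S2 > Echo rules out a Condorcet winner.

none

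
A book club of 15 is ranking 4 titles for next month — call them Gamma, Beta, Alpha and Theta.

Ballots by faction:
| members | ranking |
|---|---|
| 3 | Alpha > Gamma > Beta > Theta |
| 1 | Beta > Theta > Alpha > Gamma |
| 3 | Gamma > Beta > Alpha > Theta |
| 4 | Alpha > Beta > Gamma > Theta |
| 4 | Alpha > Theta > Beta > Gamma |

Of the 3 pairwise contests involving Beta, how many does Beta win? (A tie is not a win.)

2

Beta against each rival (15 members):
Beta vs Gamma: Beta wins 9–6.
Beta vs Alpha: Alpha, 11–4.
Beta vs Theta: Beta wins 11–4.
Beta beats Gamma, Theta; loses to Alpha — 2 pairwise wins.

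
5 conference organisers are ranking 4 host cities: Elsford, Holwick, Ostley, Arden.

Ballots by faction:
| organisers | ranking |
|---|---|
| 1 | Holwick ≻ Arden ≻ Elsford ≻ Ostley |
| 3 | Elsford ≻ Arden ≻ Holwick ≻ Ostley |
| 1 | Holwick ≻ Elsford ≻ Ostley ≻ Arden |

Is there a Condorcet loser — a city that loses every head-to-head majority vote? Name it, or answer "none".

Ostley

Head-to-head results (5 organisers):
Elsford vs Holwick: Elsford is ranked higher on 3 ballots, Holwick on 2. Elsford wins 3–2.
Elsford vs Ostley: Elsford wins 5–0.
Elsford vs Arden: Elsford is ranked higher on 3+1 = 4 ballots, Arden on 1. Elsford wins 4–1.
Holwick vs Ostley: Holwick wins 5–0.
Holwick vs Arden: Arden wins 3–2.
Ostley vs Arden: Ostley preferred on 1 ballot; Arden wins 4–1.
Ostley loses to every other city — it is the Condorcet loser.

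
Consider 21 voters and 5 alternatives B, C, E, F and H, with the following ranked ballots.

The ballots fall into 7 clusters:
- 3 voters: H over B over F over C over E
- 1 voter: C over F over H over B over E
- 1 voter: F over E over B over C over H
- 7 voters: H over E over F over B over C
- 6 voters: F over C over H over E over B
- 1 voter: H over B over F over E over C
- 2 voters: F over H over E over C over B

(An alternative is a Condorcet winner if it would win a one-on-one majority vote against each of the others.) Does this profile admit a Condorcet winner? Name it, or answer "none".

Pairwise majorities:
B–C: B 12–9.
B–E: E 16–5.
B vs F: F, 17–4.
B vs H: H, 20–1.
C–E: E 11–10.
C vs F: F, 20–1.
C vs H: H wins 13–8.
E vs F: F wins 14–7.
E vs H: H wins 20–1.
F vs H: H, 11–10.
Only H has no losses; H is the Condorcet winner.

H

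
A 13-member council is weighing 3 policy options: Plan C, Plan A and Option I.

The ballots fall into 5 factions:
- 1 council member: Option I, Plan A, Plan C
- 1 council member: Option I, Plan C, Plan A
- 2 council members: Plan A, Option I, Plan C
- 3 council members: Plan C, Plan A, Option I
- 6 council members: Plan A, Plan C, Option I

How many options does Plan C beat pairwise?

Plan C against each rival (13 council members):
Plan C–Plan A: Plan A 9–4.
Plan C vs Option I: Plan C, 9–4.
Plan C beats Option I; loses to Plan A — 1 pairwise win.

1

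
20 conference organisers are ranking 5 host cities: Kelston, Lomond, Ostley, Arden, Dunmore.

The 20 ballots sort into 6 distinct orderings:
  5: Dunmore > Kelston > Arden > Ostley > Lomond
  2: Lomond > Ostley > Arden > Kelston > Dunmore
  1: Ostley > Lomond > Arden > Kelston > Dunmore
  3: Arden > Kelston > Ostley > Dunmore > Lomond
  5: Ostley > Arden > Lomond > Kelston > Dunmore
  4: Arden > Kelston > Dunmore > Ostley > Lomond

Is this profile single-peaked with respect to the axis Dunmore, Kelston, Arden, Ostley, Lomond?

yes

Axis positions: Dunmore=1, Kelston=2, Arden=3, Ostley=4, Lomond=5.
Type 1 (peak Dunmore at position 1): ranking walks positions 1-2-3-4-5, expanding outward from the peak — single-peaked.
Type 2 (peak Lomond at position 5): ranking walks positions 5-4-3-2-1, expanding outward from the peak — single-peaked.
Type 3 (peak Ostley at position 4): ranking walks positions 4-5-3-2-1, expanding outward from the peak — single-peaked.
Type 4 (peak Arden at position 3): ranking walks positions 3-2-4-1-5, expanding outward from the peak — single-peaked.
Type 5 (peak Ostley at position 4): ranking walks positions 4-3-5-2-1, expanding outward from the peak — single-peaked.
Type 6 (peak Arden at position 3): ranking walks positions 3-2-1-4-5, expanding outward from the peak — single-peaked.
Every ranking is single-peaked on this axis.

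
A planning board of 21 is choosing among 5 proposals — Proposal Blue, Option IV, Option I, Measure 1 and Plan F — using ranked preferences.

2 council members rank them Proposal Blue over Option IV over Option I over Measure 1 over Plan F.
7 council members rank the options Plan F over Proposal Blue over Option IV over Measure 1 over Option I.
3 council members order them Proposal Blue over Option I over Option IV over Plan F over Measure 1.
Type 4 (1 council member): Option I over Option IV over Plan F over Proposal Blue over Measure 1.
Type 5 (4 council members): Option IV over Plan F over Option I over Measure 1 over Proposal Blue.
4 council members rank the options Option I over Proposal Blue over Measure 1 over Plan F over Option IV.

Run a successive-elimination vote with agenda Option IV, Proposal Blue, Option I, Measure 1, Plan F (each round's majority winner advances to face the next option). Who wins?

Plan F

Round 1: Option IV vs Proposal Blue — 5–16, Proposal Blue advances.
Round 2: Proposal Blue vs Option I — 12–9, Proposal Blue advances.
Round 3: Proposal Blue vs Measure 1 — 17–4, Proposal Blue advances.
Round 4: Proposal Blue vs Plan F — 9–12, Plan F advances.
The agenda winner is Plan F.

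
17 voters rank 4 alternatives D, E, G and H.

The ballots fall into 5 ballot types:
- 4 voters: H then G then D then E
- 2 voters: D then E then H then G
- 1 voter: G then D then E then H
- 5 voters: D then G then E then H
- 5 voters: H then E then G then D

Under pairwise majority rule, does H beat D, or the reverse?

H

Ballots ranking H above D: 4 + 5 = 9.
Ballots ranking D above H: 17 − 9 = 8.
H wins the head-to-head 9–8.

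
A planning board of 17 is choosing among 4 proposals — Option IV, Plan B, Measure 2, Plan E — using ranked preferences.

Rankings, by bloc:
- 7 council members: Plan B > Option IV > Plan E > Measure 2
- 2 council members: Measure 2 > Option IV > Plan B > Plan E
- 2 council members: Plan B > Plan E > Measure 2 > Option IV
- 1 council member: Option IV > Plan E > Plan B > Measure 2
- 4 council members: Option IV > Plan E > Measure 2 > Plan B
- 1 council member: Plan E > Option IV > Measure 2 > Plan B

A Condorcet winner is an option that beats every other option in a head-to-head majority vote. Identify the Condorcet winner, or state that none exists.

Pairwise majorities:
Option IV vs Plan B: Plan B, 9–8.
Option IV–Measure 2: Option IV 13–4.
Option IV vs Plan E: Option IV, 14–3.
Plan B vs Measure 2: Plan B, 10–7.
Plan B–Plan E: Plan B 11–6.
Measure 2 vs Plan E: Plan E wins 15–2.
Plan B beats each of Option IV, Measure 2, Plan E — Plan B is the Condorcet winner.

Plan B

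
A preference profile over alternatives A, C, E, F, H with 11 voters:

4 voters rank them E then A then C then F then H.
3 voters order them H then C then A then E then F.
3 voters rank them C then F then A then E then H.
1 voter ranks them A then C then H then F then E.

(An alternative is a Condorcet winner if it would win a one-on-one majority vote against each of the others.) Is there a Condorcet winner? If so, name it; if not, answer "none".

Check each pair by majority over 11 ballots:
A–C: C 6–5.
A vs E: A wins 7–4.
A vs F: A, 8–3.
A vs H: A, 8–3.
C vs E: C, 7–4.
C vs F: C wins 11–0.
C vs H: C, 8–3.
E–F: E 7–4.
E vs H: E, 7–4.
F vs H: F wins 7–4.
C defeats every rival head-to-head and is the Condorcet winner.

C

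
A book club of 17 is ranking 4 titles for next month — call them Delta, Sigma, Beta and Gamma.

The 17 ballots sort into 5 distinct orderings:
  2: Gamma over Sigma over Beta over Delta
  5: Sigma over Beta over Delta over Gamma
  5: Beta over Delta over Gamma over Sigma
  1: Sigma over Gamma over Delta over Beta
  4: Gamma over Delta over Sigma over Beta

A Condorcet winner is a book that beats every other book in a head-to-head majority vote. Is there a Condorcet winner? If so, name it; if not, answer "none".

Head-to-head results (17 members):
Delta vs Sigma: Delta is ranked higher on 5+4 = 9 ballots, Sigma on 8. Delta wins 9–8.
Delta vs Beta: Delta is ranked higher on 1+4 = 5 ballots, Beta on 12. Beta wins 12–5.
Delta vs Gamma: 10 to 7, Delta.
Sigma vs Beta: 12 to 5, Sigma.
Sigma vs Gamma: Sigma preferred on 5+1 = 6 ballots; Gamma wins 11–6.
Beta vs Gamma: Beta is ranked higher on 5+5 = 10 ballots, Gamma on 7. Beta wins 10–7.
Every book loses at least once (Delta loses to Beta; Sigma loses to Delta; Beta loses to Sigma; Gamma loses to Delta). The majority relation contains the cycle Delta → Sigma → Beta → Delta, so there is no Condorcet winner.

none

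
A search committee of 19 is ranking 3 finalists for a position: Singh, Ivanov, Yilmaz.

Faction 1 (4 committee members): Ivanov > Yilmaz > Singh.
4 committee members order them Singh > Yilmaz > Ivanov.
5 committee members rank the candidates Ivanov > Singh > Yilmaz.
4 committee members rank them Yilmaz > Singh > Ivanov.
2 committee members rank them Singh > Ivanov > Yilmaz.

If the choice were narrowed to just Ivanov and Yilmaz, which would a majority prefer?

Ballots ranking Ivanov above Yilmaz: 4 + 5 + 2 = 11.
Ballots ranking Yilmaz above Ivanov: 19 − 11 = 8.
Ivanov wins the head-to-head 11–8.

Ivanov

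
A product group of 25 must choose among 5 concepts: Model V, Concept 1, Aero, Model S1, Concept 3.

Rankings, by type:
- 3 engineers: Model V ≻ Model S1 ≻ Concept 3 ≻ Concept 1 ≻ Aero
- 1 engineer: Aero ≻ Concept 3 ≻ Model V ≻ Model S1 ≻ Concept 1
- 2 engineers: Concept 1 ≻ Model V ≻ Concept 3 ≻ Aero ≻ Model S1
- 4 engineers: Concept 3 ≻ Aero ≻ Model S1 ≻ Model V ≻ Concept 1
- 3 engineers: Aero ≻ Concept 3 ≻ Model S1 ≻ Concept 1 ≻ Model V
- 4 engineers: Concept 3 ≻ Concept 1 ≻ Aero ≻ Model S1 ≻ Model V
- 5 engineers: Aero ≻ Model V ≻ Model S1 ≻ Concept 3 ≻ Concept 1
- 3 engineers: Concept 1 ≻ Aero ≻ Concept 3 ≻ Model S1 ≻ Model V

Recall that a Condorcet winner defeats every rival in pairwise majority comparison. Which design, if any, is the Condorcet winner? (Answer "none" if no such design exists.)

Concept 3

Check each pair by majority over 25 ballots:
Model V–Concept 1: Model V 13–12.
Model V vs Aero: Model V preferred on 3+2 = 5 ballots; Aero wins 20–5.
Model V vs Model S1: Model V is ranked higher on 3+1+2+5 = 11 ballots, Model S1 on 14. Model S1 wins 14–11.
Model V vs Concept 3: Concept 3, 15–10.
Concept 1 vs Aero: Concept 1 preferred on 3+2+4+3 = 12 ballots; Aero wins 13–12.
Concept 1 vs Model S1: 9 to 16, Model S1.
Concept 1 vs Concept 3: Concept 1 preferred on 2+3 = 5 ballots; Concept 3 wins 20–5.
Aero vs Model S1: 22 to 3, Aero.
Aero vs Concept 3: 12 to 13, Concept 3.
Model S1 vs Concept 3: 3+5 = 8 for Model S1, 17 for Concept 3 — Concept 3 by 17–8.
Concept 3 beats each of Model V, Concept 1, Aero, Model S1 — Concept 3 is the Condorcet winner.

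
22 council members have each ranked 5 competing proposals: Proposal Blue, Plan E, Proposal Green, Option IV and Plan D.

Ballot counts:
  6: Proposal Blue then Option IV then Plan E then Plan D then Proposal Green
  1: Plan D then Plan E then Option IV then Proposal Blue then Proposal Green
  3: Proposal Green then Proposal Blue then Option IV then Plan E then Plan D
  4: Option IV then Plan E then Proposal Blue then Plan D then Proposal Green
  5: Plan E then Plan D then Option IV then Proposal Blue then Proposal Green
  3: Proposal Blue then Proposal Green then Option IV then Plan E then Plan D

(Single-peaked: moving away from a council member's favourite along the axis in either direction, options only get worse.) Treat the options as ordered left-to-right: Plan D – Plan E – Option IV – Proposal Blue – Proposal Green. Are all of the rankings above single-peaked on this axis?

Axis positions: Plan D=1, Plan E=2, Option IV=3, Proposal Blue=4, Proposal Green=5.
Ballot type 1 (peak Proposal Blue at position 4): ranking walks positions 4-3-2-1-5, expanding outward from the peak — single-peaked.
Ballot type 2 (peak Plan D at position 1): ranking walks positions 1-2-3-4-5, expanding outward from the peak — single-peaked.
Ballot type 3 (peak Proposal Green at position 5): ranking walks positions 5-4-3-2-1, expanding outward from the peak — single-peaked.
Ballot type 4 (peak Option IV at position 3): ranking walks positions 3-2-4-1-5, expanding outward from the peak — single-peaked.
Ballot type 5 (peak Plan E at position 2): ranking walks positions 2-1-3-4-5, expanding outward from the peak — single-peaked.
Ballot type 6 (peak Proposal Blue at position 4): ranking walks positions 4-5-3-2-1, expanding outward from the peak — single-peaked.
Every ranking is single-peaked on this axis.

yes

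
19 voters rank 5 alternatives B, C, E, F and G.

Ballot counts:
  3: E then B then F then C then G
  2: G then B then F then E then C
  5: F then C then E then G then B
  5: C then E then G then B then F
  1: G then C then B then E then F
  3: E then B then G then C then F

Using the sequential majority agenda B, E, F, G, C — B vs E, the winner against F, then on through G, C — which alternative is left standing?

Round 1: B vs E — 3–16, E advances.
Round 2: E vs F — 12–7, E advances.
Round 3: E vs G — 16–3, E advances.
Round 4: E vs C — 8–11, C advances.
The agenda winner is C.

C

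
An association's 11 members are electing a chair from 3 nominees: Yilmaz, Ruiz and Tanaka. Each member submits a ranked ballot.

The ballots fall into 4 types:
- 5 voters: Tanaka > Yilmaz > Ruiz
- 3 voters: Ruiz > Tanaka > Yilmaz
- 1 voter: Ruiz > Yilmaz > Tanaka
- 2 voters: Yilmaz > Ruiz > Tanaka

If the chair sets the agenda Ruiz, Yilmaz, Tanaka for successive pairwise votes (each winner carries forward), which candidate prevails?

Round 1: Ruiz vs Yilmaz — 4–7, Yilmaz advances.
Round 2: Yilmaz vs Tanaka — 3–8, Tanaka advances.
Tanaka survives the agenda.

Tanaka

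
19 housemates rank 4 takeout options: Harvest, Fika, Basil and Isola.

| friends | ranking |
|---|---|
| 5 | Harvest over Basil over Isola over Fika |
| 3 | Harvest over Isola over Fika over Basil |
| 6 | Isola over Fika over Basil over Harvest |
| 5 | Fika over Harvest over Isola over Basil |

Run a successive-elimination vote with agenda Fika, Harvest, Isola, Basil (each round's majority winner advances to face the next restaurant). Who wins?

Round 1: Fika vs Harvest — 11–8, Fika advances.
Round 2: Fika vs Isola — 5–14, Isola advances.
Round 3: Isola vs Basil — 14–5, Isola advances.
The agenda winner is Isola.

Isola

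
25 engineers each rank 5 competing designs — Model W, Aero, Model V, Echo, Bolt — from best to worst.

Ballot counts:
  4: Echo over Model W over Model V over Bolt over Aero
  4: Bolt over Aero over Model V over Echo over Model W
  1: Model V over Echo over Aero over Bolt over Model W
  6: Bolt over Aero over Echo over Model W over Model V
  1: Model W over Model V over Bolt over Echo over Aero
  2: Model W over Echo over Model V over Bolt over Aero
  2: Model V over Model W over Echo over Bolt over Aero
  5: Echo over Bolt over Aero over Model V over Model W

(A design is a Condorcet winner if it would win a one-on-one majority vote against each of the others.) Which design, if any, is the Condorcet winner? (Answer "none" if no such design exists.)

Check each pair by majority over 25 ballots:
Model W vs Aero: Aero, 16–9.
Model W–Model V: Model W 13–12.
Model W–Echo: Echo 20–5.
Model W vs Bolt: Bolt, 16–9.
Aero vs Model V: Aero, 15–10.
Aero–Echo: Echo 15–10.
Aero vs Bolt: Bolt wins 24–1.
Model V vs Echo: Echo wins 17–8.
Model V vs Bolt: Bolt wins 15–10.
Echo vs Bolt: Echo, 14–11.
Only Echo has no losses; Echo is the Condorcet winner.

Echo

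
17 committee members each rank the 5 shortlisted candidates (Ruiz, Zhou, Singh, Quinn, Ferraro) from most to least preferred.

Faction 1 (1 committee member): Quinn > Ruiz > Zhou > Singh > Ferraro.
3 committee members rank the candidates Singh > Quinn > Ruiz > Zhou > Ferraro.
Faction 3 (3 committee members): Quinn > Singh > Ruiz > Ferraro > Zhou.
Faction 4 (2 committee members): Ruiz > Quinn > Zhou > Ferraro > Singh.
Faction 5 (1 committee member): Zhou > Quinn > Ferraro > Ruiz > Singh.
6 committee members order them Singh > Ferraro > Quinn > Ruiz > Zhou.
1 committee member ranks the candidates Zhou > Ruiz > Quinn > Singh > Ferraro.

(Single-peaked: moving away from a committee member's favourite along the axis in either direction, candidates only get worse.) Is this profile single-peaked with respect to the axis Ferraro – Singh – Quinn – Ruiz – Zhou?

no

Axis positions: Ferraro=1, Singh=2, Quinn=3, Ruiz=4, Zhou=5.
Faction 1 (peak Quinn at position 3): ranking walks positions 3-4-5-2-1, expanding outward from the peak — single-peaked.
Faction 2 (peak Singh at position 2): ranking walks positions 2-3-4-5-1, expanding outward from the peak — single-peaked.
Faction 3 (peak Quinn at position 3): ranking walks positions 3-2-4-1-5, expanding outward from the peak — single-peaked.
Faction 4: ranking walks positions 4-3-5-1-2; Ferraro is ranked above Singh even though Singh lies between Ferraro and the peak Ruiz on the axis — preferences dip and rise again. Not single-peaked.
Faction 5: ranking walks positions 5-3-1-4-2; Quinn is ranked above Ruiz even though Ruiz lies between Quinn and the peak Zhou on the axis — preferences dip and rise again. Not single-peaked.
Faction 6 (peak Singh at position 2): ranking walks positions 2-1-3-4-5, expanding outward from the peak — single-peaked.
Faction 7 (peak Zhou at position 5): ranking walks positions 5-4-3-2-1, expanding outward from the peak — single-peaked.
Faction 4 violates single-peakedness, so the profile is not single-peaked on this axis.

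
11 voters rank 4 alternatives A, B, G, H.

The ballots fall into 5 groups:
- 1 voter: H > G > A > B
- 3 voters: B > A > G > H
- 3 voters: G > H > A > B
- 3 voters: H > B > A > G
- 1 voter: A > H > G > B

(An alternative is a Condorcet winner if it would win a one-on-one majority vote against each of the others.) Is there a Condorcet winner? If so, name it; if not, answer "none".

Head-to-head results (11 voters):
A vs B: A preferred on 1+3+1 = 5 ballots; B wins 6–5.
A vs G: A is ranked higher on 3+3+1 = 7 ballots, G on 4. A wins 7–4.
A vs H: A is ranked higher on 3+1 = 4 ballots, H on 7. H wins 7–4.
B vs G: B is ranked higher on 3+3 = 6 ballots, G on 5. B wins 6–5.
B vs H: B preferred on 3 ballots; H wins 8–3.
G vs H: G preferred on 3+3 = 6 ballots; G wins 6–5.
No alternative is unbeaten: A loses to B; B loses to H; G loses to A; H loses to G. In particular A > G > H > A is a majority cycle — no Condorcet winner exists.

none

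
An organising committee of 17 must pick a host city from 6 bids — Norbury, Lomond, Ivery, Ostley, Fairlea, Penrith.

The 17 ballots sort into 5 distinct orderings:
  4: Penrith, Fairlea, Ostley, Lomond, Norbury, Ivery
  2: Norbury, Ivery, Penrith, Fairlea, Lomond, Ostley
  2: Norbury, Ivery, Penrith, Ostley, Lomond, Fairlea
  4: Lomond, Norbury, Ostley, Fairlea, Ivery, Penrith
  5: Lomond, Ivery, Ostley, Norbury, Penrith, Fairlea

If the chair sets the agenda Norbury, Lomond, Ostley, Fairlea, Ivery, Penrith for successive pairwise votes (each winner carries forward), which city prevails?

Lomond

Round 1: Norbury vs Lomond — 4–13, Lomond advances.
Round 2: Lomond vs Ostley — 11–6, Lomond advances.
Round 3: Lomond vs Fairlea — 11–6, Lomond advances.
Round 4: Lomond vs Ivery — 13–4, Lomond advances.
Round 5: Lomond vs Penrith — 9–8, Lomond advances.
The agenda winner is Lomond.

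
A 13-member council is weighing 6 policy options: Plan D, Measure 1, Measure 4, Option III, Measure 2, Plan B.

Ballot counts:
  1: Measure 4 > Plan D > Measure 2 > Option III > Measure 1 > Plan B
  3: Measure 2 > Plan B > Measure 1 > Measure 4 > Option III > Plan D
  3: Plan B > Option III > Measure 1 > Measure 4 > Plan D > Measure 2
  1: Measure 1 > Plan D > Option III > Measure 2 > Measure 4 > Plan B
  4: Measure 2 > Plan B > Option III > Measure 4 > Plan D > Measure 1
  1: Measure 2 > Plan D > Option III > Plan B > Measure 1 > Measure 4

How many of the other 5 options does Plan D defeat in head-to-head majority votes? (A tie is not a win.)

0

Plan D against each rival (13 council members):
Plan D vs Measure 1: 1+4+1 = 6 for Plan D, 7 for Measure 1 — Measure 1 by 7–6.
Plan D vs Measure 4: 1+1 = 2 for Plan D, 11 for Measure 4 — Measure 4 by 11–2.
Plan D vs Option III: 3 to 10, Option III.
Plan D vs Measure 2: Plan D preferred on 1+3+1 = 5 ballots; Measure 2 wins 8–5.
Plan D–Plan B: Plan B 10–3.
Plan D beats no one; loses to Measure 1, Measure 4, Option III, Measure 2, Plan B — 0 pairwise wins.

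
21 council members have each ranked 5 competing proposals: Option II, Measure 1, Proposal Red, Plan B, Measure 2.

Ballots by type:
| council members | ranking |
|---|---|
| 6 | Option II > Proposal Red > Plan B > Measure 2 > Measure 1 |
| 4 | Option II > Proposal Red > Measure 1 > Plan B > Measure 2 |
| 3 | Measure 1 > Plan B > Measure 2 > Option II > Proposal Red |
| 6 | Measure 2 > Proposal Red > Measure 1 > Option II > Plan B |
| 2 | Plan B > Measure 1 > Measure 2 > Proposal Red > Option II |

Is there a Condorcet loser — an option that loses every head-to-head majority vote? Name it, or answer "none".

Pairwise majorities:
Option II vs Measure 1: Measure 1, 11–10.
Option II vs Proposal Red: 6+4+3 = 13 for Option II, 8 for Proposal Red — Option II by 13–8.
Option II vs Plan B: Option II, 16–5.
Option II vs Measure 2: Measure 2, 11–10.
Measure 1 vs Proposal Red: Measure 1 preferred on 3+2 = 5 ballots; Proposal Red wins 16–5.
Measure 1 vs Plan B: Measure 1, 13–8.
Measure 1 vs Measure 2: Measure 2, 12–9.
Proposal Red vs Plan B: Proposal Red is ranked higher on 6+4+6 = 16 ballots, Plan B on 5. Proposal Red wins 16–5.
Proposal Red vs Measure 2: Proposal Red preferred on 6+4 = 10 ballots; Measure 2 wins 11–10.
Plan B vs Measure 2: Plan B wins 15–6.
Each option has at least one pairwise win (Option II beats Proposal Red; Measure 1 beats Option II; Proposal Red beats Measure 1; Plan B beats Measure 2; Measure 2 beats Option II) — no Condorcet loser.

none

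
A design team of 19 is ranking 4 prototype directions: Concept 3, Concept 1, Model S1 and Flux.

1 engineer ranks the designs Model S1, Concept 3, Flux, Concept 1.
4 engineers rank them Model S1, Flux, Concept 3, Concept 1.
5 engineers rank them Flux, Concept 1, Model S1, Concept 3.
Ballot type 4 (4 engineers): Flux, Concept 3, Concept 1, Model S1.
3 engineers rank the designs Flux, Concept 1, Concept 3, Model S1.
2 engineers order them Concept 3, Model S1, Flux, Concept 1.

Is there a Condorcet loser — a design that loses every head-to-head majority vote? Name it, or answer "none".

Pairwise majorities:
Concept 3 vs Concept 1: Concept 3, 11–8.
Concept 3–Model S1: Model S1 10–9.
Concept 3 vs Flux: Concept 3 is ranked higher on 1+2 = 3 ballots, Flux on 16. Flux wins 16–3.
Concept 1 vs Model S1: Concept 1, 12–7.
Concept 1 vs Flux: Concept 1 is ranked higher on 0 ballots, Flux on 19. Flux wins 19–0.
Model S1 vs Flux: 1+4+2 = 7 for Model S1, 12 for Flux — Flux by 12–7.
No design is winless: Concept 3 beats Concept 1; Concept 1 beats Model S1; Model S1 beats Concept 3; Flux beats Concept 3. There is no Condorcet loser.

none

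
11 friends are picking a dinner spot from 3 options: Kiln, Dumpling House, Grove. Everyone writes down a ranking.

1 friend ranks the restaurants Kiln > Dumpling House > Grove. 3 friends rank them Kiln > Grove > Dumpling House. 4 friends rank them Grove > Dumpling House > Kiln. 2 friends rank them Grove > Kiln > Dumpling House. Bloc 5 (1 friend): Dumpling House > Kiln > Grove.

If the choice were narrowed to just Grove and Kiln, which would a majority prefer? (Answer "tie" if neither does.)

Grove

Ballots ranking Grove above Kiln: 4 + 2 = 6.
Ballots ranking Kiln above Grove: 11 − 6 = 5.
Grove wins the head-to-head 6–5.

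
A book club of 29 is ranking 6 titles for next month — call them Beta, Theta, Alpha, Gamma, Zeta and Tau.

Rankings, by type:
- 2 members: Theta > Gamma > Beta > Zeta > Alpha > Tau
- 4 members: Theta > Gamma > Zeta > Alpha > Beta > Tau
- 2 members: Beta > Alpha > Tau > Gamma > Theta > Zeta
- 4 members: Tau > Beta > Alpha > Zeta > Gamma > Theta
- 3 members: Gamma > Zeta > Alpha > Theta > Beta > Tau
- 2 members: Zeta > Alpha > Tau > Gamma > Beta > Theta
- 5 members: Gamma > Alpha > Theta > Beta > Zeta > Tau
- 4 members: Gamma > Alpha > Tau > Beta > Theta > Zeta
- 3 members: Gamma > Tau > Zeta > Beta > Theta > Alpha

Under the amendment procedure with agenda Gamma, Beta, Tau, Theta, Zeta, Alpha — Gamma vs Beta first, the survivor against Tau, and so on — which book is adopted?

Round 1: Gamma vs Beta — 23–6, Gamma advances.
Round 2: Gamma vs Tau — 21–8, Gamma advances.
Round 3: Gamma vs Theta — 23–6, Gamma advances.
Round 4: Gamma vs Zeta — 23–6, Gamma advances.
Round 5: Gamma vs Alpha — 21–8, Gamma advances.
The agenda winner is Gamma.

Gamma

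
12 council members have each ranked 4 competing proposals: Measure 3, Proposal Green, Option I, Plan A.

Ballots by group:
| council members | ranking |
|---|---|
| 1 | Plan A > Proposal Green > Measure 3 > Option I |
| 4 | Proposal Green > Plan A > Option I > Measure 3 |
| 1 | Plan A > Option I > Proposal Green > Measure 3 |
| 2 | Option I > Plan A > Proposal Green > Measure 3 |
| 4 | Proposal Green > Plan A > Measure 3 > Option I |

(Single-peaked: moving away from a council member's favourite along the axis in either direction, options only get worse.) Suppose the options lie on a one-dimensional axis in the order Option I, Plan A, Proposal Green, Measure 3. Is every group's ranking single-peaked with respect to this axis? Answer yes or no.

yes

Axis positions: Option I=1, Plan A=2, Proposal Green=3, Measure 3=4.
Group 1 (peak Plan A at position 2): ranking walks positions 2-3-4-1, expanding outward from the peak — single-peaked.
Group 2 (peak Proposal Green at position 3): ranking walks positions 3-2-1-4, expanding outward from the peak — single-peaked.
Group 3 (peak Plan A at position 2): ranking walks positions 2-1-3-4, expanding outward from the peak — single-peaked.
Group 4 (peak Option I at position 1): ranking walks positions 1-2-3-4, expanding outward from the peak — single-peaked.
Group 5 (peak Proposal Green at position 3): ranking walks positions 3-2-4-1, expanding outward from the peak — single-peaked.
Every ranking is single-peaked on this axis.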